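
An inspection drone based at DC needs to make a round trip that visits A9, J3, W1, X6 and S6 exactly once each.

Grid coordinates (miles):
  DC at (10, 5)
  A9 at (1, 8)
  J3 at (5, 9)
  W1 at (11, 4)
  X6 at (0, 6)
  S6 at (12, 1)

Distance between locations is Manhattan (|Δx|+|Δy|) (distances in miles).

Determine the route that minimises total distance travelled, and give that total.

With 5 stops there are 5!/2 = 60 distinct round trips (a route and its reverse cost the same).
DC→A9→J3→W1→X6→S6→DC: 12+5+11+13+17+6 = 64
DC→A9→J3→W1→S6→X6→DC: 12+5+11+4+17+11 = 60
DC→A9→J3→X6→W1→S6→DC: 12+5+8+13+4+6 = 48
DC→A9→J3→X6→S6→W1→DC: 12+5+8+17+4+2 = 48
DC→A9→J3→S6→W1→X6→DC: 12+5+15+4+13+11 = 60
DC→A9→J3→S6→X6→W1→DC: 12+5+15+17+13+2 = 64
DC→A9→W1→J3→X6→S6→DC: 12+14+11+8+17+6 = 68
DC→A9→W1→J3→S6→X6→DC: 12+14+11+15+17+11 = 80
DC→A9→W1→X6→J3→S6→DC: 12+14+13+8+15+6 = 68
DC→A9→W1→X6→S6→J3→DC: 12+14+13+17+15+9 = 80
DC→A9→W1→S6→J3→X6→DC: 12+14+4+15+8+11 = 64
DC→A9→W1→S6→X6→J3→DC: 12+14+4+17+8+9 = 64
DC→A9→X6→J3→W1→S6→DC: 12+3+8+11+4+6 = 44
DC→A9→X6→J3→S6→W1→DC: 12+3+8+15+4+2 = 44
… (46 more)
DC→J3→A9→X6→W1→S6→DC: 9+5+3+13+4+6 = 40  ← best
The minimum is 40.
One optimal route: DC → J3 → A9 → X6 → W1 → S6 → DC (or its reverse).

Minimum total distance: 40 miles.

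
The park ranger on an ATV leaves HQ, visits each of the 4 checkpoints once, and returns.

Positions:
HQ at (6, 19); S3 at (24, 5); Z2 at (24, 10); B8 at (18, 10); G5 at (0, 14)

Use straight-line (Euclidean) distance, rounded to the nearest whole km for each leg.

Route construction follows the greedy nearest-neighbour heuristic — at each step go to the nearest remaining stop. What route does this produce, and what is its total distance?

HQ → [G5:8 / B8:15 / Z2:20 / S3:23] → G5 (8)
G5 → [B8:18 / Z2:24 / S3:26] → B8 (18)
B8 → [Z2:6 / S3:8] → Z2 (6)
Z2 → [S3:5] → S3 (5)
Return S3→HQ: 23.
Total = 8 + 18 + 6 + 5 + 23 = 60.

60 km along HQ → G5 → B8 → Z2 → S3 → HQ.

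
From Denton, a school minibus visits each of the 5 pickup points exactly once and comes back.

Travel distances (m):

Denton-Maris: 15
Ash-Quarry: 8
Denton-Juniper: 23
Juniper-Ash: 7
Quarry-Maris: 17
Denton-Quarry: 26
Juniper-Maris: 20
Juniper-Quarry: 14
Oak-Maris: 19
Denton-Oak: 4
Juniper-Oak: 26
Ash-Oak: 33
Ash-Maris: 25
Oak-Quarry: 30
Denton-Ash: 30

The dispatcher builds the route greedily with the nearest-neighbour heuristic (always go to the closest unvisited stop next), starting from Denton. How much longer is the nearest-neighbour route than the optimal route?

Denton: Oak=4, Maris=15, Juniper=23, Quarry=26, Ash=30 ⇒ Oak
Oak: Maris=19, Juniper=26, Quarry=30, Ash=33 ⇒ Maris
Maris: Quarry=17, Juniper=20, Ash=25 ⇒ Quarry
Quarry: Ash=8, Juniper=14 ⇒ Ash
Ash: Juniper=7 ⇒ Juniper
NN route Denton → Oak → Maris → Quarry → Ash → Juniper → Denton costs 78.
Optimal: Denton → Oak → Juniper → Ash → Quarry → Maris → Denton costs 77 (by enumerating all 60 distinct tours).
Excess = 78 − 77 = 1.

1 m longer than the optimal tour.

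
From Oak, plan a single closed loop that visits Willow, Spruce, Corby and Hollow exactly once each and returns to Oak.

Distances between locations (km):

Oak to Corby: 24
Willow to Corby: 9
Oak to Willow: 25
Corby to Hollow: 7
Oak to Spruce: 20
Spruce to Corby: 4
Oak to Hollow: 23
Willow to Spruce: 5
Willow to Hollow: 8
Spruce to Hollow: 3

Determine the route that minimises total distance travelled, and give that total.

There are 12 distinct closed tours to check (reversals are equivalent).
Oak-Willow-Spruce-Corby-Hollow-Oak: 25+5+4+7+23 = 64
Oak-Willow-Spruce-Hollow-Corby-Oak: 25+5+3+7+24 = 64
Oak-Willow-Corby-Spruce-Hollow-Oak: 25+9+4+3+23 = 64
Oak-Willow-Corby-Hollow-Spruce-Oak: 25+9+7+3+20 = 64
Oak-Willow-Hollow-Spruce-Corby-Oak: 25+8+3+4+24 = 64
Oak-Willow-Hollow-Corby-Spruce-Oak: 25+8+7+4+20 = 64
Oak-Spruce-Willow-Corby-Hollow-Oak: 20+5+9+7+23 = 64
Oak-Spruce-Willow-Hollow-Corby-Oak: 20+5+8+7+24 = 64
Oak-Spruce-Corby-Willow-Hollow-Oak: 20+4+9+8+23 = 64
Oak-Spruce-Hollow-Willow-Corby-Oak: 20+3+8+9+24 = 64
Oak-Corby-Willow-Spruce-Hollow-Oak: 24+9+5+3+23 = 64
Oak-Corby-Spruce-Willow-Hollow-Oak: 24+4+5+8+23 = 64
The minimum is 64.
One optimal route: Oak → Willow → Spruce → Corby → Hollow → Oak (or its reverse).

Shortest round trip = 64 km.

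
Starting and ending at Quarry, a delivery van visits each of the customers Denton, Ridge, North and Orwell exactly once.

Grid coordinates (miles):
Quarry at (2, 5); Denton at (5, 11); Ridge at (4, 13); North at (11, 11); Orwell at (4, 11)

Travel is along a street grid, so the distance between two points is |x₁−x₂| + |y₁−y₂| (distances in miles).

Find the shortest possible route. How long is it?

Shortest round trip = 34 miles.

Quarry - Denton - Ridge - North - Orwell - Quarry: 9+3+9+7+8 = 36
Quarry - Denton - Ridge - Orwell - North - Quarry: 9+3+2+7+15 = 36
Quarry - Denton - North - Ridge - Orwell - Quarry: 9+6+9+2+8 = 34
Quarry - Denton - North - Orwell - Ridge - Quarry: 9+6+7+2+10 = 34
Quarry - Denton - Orwell - Ridge - North - Quarry: 9+1+2+9+15 = 36
Quarry - Denton - Orwell - North - Ridge - Quarry: 9+1+7+9+10 = 36
Quarry - Ridge - Denton - North - Orwell - Quarry: 10+3+6+7+8 = 34
Quarry - Ridge - Denton - Orwell - North - Quarry: 10+3+1+7+15 = 36
Quarry - Ridge - North - Denton - Orwell - Quarry: 10+9+6+1+8 = 34
Quarry - Ridge - Orwell - Denton - North - Quarry: 10+2+1+6+15 = 34
Quarry - North - Denton - Ridge - Orwell - Quarry: 15+6+3+2+8 = 34
Quarry - North - Ridge - Denton - Orwell - Quarry: 15+9+3+1+8 = 36
The minimum is 34.
One optimal route: Quarry → Denton → North → Ridge → Orwell → Quarry (or its reverse).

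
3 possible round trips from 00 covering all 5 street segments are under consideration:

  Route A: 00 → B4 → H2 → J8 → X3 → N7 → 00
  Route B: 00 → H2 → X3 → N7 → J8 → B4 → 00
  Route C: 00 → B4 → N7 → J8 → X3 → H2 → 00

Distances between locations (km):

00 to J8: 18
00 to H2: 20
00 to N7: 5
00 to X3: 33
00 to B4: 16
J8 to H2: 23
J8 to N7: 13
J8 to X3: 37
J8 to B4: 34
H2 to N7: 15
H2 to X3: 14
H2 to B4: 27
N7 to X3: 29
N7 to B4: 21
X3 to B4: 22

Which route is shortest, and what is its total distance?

Route A: 16 + 27 + 23 + 37 + 29 + 5 = 137
Route B: 20 + 14 + 29 + 13 + 34 + 16 = 126
Route C: 16 + 21 + 13 + 37 + 14 + 20 = 121

121 km — Route C is the shortest.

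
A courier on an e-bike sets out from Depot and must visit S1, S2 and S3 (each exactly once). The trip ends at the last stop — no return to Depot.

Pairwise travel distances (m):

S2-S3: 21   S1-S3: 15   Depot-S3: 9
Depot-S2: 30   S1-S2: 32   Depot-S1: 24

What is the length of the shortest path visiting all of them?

There are 3! = 6 possible orderings.
Depot → S1 → S2 → S3: 24+32+21 = 77
Depot → S1 → S3 → S2: 24+15+21 = 60
Depot → S2 → S1 → S3: 30+32+15 = 77
Depot → S2 → S3 → S1: 30+21+15 = 66
Depot → S3 → S1 → S2: 9+15+32 = 56
Depot → S3 → S2 → S1: 9+21+32 = 62
The minimum is 56.
One shortest path: Depot → S3 → S1 → S2.

Minimum one-way distance = 56 m.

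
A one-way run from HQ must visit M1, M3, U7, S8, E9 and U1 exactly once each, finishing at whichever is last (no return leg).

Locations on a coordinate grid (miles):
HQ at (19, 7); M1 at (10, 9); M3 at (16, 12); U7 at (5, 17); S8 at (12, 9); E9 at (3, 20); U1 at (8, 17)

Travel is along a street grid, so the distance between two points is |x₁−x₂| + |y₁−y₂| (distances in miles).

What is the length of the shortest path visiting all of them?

There are 6! = 720 possible orderings.
HQ→M1→M3→U7→S8→E9→U1: 11+9+16+15+20+8 = 79
HQ→M1→M3→U7→S8→U1→E9: 11+9+16+15+12+8 = 71
HQ→M1→M3→U7→E9→S8→U1: 11+9+16+5+20+12 = 73
HQ→M1→M3→U7→E9→U1→S8: 11+9+16+5+8+12 = 61
HQ→M1→M3→U7→U1→S8→E9: 11+9+16+3+12+20 = 71
HQ→M1→M3→U7→U1→E9→S8: 11+9+16+3+8+20 = 67
HQ→M1→M3→S8→U7→E9→U1: 11+9+7+15+5+8 = 55
HQ→M1→M3→S8→U7→U1→E9: 11+9+7+15+3+8 = 53
… (712 more)
HQ→M3→S8→M1→U1→U7→E9: 8+7+2+10+3+5 = 35  ← best
The minimum is 35.
One shortest path: HQ → M3 → S8 → M1 → U1 → U7 → E9.

35 miles — the minimum one-way total.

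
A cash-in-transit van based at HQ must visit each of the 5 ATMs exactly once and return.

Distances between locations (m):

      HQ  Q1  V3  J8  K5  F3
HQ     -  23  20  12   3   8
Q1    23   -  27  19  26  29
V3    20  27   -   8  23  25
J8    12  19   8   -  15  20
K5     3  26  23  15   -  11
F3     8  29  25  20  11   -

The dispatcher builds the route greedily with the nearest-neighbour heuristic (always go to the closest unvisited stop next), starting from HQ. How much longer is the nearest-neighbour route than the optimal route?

3 m longer than the optimal tour.

HQ: K5=3, F3=8, J8=12, V3=20, Q1=23 ⇒ K5
K5: F3=11, J8=15, V3=23, Q1=26 ⇒ F3
F3: J8=20, V3=25, Q1=29 ⇒ J8
J8: V3=8, Q1=19 ⇒ V3
V3: Q1=27 ⇒ Q1
NN route HQ → K5 → F3 → J8 → V3 → Q1 → HQ costs 92.
Optimal: HQ → Q1 → J8 → V3 → F3 → K5 → HQ costs 89 (by enumerating all 60 distinct tours).
Excess = 92 − 89 = 3.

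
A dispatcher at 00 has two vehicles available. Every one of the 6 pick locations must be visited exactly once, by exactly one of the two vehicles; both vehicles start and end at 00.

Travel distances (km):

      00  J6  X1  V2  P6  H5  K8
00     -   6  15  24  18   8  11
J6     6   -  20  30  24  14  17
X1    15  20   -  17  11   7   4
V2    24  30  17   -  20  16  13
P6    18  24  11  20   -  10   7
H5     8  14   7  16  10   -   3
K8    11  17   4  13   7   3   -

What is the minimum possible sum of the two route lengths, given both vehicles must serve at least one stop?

Check every non-empty split of the stops between the two vehicles; for each half take its own optimal tour:
  {J6} + {X1, V2, P6, H5, K8}: 12 + 70 = 82
  {X1} + {J6, V2, P6, H5, K8}: 30 + 74 = 104
  {J6, X1} + {V2, P6, H5, K8}: 41 + 62 = 103
  {V2} + {J6, X1, P6, H5, K8}: 48 + 55 = 103
  {J6, V2} + {X1, P6, H5, K8}: 60 + 44 = 104
  {X1, V2} + {J6, P6, H5, K8}: 56 + 48 = 104
  … (31 splits in total)
Best: vehicle 1 00 → J6 → 00 = 12; vehicle 2 00 → X1 → V2 → P6 → K8 → H5 → 00 = 70; combined 82.

82 km — the smallest possible combined total.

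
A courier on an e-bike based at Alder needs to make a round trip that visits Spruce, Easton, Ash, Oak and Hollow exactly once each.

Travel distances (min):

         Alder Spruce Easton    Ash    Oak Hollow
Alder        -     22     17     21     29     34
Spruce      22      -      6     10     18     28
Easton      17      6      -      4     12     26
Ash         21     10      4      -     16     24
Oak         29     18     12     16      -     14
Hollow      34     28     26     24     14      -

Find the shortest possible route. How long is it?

Minimum total distance: 96 min.

With 5 stops there are 5!/2 = 60 distinct round trips (a route and its reverse cost the same).
Alder - Spruce - Easton - Ash - Oak - Hollow - Alder: 22+6+4+16+14+34 = 96
Alder - Spruce - Easton - Ash - Hollow - Oak - Alder: 22+6+4+24+14+29 = 99
Alder - Spruce - Easton - Oak - Ash - Hollow - Alder: 22+6+12+16+24+34 = 114
Alder - Spruce - Easton - Oak - Hollow - Ash - Alder: 22+6+12+14+24+21 = 99
Alder - Spruce - Easton - Hollow - Ash - Oak - Alder: 22+6+26+24+16+29 = 123
Alder - Spruce - Easton - Hollow - Oak - Ash - Alder: 22+6+26+14+16+21 = 105
Alder - Spruce - Ash - Easton - Oak - Hollow - Alder: 22+10+4+12+14+34 = 96
Alder - Spruce - Ash - Easton - Hollow - Oak - Alder: 22+10+4+26+14+29 = 105
Alder - Spruce - Ash - Oak - Easton - Hollow - Alder: 22+10+16+12+26+34 = 120
Alder - Spruce - Ash - Oak - Hollow - Easton - Alder: 22+10+16+14+26+17 = 105
Alder - Spruce - Ash - Hollow - Easton - Oak - Alder: 22+10+24+26+12+29 = 123
Alder - Spruce - Ash - Hollow - Oak - Easton - Alder: 22+10+24+14+12+17 = 99
Alder - Spruce - Oak - Easton - Ash - Hollow - Alder: 22+18+12+4+24+34 = 114
Alder - Spruce - Oak - Easton - Hollow - Ash - Alder: 22+18+12+26+24+21 = 123
… (46 more)
The minimum is 96.
One optimal route: Alder → Spruce → Easton → Ash → Oak → Hollow → Alder (or its reverse).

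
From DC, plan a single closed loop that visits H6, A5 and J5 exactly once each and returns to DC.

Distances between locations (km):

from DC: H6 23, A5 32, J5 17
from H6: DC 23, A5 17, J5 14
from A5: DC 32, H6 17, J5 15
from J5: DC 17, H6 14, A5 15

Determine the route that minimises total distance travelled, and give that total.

DC→H6→A5→J5→DC: 23+17+15+17 = 72
DC→H6→J5→A5→DC: 23+14+15+32 = 84
DC→A5→H6→J5→DC: 32+17+14+17 = 80
The minimum is 72.
One optimal route: DC → H6 → A5 → J5 → DC (or its reverse).

72 km — the shortest possible round trip.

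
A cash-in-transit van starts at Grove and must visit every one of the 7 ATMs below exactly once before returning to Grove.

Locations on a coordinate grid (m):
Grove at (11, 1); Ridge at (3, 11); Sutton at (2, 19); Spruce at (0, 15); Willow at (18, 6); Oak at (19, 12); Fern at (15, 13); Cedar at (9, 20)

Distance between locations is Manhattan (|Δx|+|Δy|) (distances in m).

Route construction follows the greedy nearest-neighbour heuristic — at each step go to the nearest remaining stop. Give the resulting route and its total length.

At Grove the remaining stops are Willow 12, Fern 16, Ridge 18, Oak 19, Cedar 21, Spruce 25, Sutton 27; go to Willow.
At Willow the remaining stops are Oak 7, Fern 10, Ridge 20, Cedar 23, Spruce 27, Sutton 29; go to Oak.
At Oak the remaining stops are Fern 5, Ridge 17, Cedar 18, Spruce 22, Sutton 24; go to Fern.
At Fern the remaining stops are Cedar 13, Ridge 14, Spruce 17, Sutton 19; go to Cedar.
At Cedar the remaining stops are Sutton 8, Spruce 14, Ridge 15; go to Sutton.
At Sutton the remaining stops are Spruce 6, Ridge 9; go to Spruce.
At Spruce the remaining stops are Ridge 7; go to Ridge.
Return Ridge→Grove: 18.
Total = 12 + 7 + 5 + 13 + 8 + 6 + 7 + 18 = 76.

Total distance 76 m via the nearest-neighbour route Grove → Willow → Oak → Fern → Cedar → Sutton → Spruce → Ridge → Grove.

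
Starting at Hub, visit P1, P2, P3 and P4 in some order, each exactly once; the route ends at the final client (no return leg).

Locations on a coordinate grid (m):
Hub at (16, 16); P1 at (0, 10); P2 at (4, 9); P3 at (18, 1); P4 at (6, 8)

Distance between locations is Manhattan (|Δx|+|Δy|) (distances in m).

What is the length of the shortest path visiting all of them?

There are 4! = 24 possible orderings.
Hub - P1 - P2 - P3 - P4: 22+5+22+19 = 68
Hub - P1 - P2 - P4 - P3: 22+5+3+19 = 49
Hub - P1 - P3 - P2 - P4: 22+27+22+3 = 74
Hub - P1 - P3 - P4 - P2: 22+27+19+3 = 71
Hub - P1 - P4 - P2 - P3: 22+8+3+22 = 55
Hub - P1 - P4 - P3 - P2: 22+8+19+22 = 71
Hub - P2 - P1 - P3 - P4: 19+5+27+19 = 70
Hub - P2 - P1 - P4 - P3: 19+5+8+19 = 51
Hub - P2 - P3 - P1 - P4: 19+22+27+8 = 76
Hub - P2 - P3 - P4 - P1: 19+22+19+8 = 68
Hub - P2 - P4 - P1 - P3: 19+3+8+27 = 57
Hub - P2 - P4 - P3 - P1: 19+3+19+27 = 68
Hub - P3 - P1 - P2 - P4: 17+27+5+3 = 52
Hub - P3 - P1 - P4 - P2: 17+27+8+3 = 55
… (10 more)
Hub - P3 - P4 - P2 - P1: 17+19+3+5 = 44  ← best
The minimum is 44.
One shortest path: Hub → P3 → P4 → P2 → P1.

Shortest open route: 44 m.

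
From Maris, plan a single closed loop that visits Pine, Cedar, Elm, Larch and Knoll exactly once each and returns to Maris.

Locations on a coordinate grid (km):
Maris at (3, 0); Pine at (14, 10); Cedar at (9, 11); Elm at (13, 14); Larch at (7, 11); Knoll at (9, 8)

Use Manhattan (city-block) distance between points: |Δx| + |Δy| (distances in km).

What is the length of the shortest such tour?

Shortest round trip = 50 km.

Maris-Pine-Cedar-Elm-Larch-Knoll-Maris: 21+6+7+9+5+14 = 62
Maris-Pine-Cedar-Elm-Knoll-Larch-Maris: 21+6+7+10+5+15 = 64
Maris-Pine-Cedar-Larch-Elm-Knoll-Maris: 21+6+2+9+10+14 = 62
Maris-Pine-Cedar-Larch-Knoll-Elm-Maris: 21+6+2+5+10+24 = 68
Maris-Pine-Cedar-Knoll-Elm-Larch-Maris: 21+6+3+10+9+15 = 64
Maris-Pine-Cedar-Knoll-Larch-Elm-Maris: 21+6+3+5+9+24 = 68
Maris-Pine-Elm-Cedar-Larch-Knoll-Maris: 21+5+7+2+5+14 = 54
Maris-Pine-Elm-Cedar-Knoll-Larch-Maris: 21+5+7+3+5+15 = 56
Maris-Pine-Elm-Larch-Cedar-Knoll-Maris: 21+5+9+2+3+14 = 54
Maris-Pine-Elm-Larch-Knoll-Cedar-Maris: 21+5+9+5+3+17 = 60
Maris-Pine-Elm-Knoll-Cedar-Larch-Maris: 21+5+10+3+2+15 = 56
Maris-Pine-Elm-Knoll-Larch-Cedar-Maris: 21+5+10+5+2+17 = 60
Maris-Pine-Larch-Cedar-Elm-Knoll-Maris: 21+8+2+7+10+14 = 62
Maris-Pine-Larch-Cedar-Knoll-Elm-Maris: 21+8+2+3+10+24 = 68
… (46 more)
Maris-Larch-Cedar-Elm-Pine-Knoll-Maris: 15+2+7+5+7+14 = 50  ← best
The minimum is 50.
One optimal route: Maris → Larch → Cedar → Elm → Pine → Knoll → Maris (or its reverse).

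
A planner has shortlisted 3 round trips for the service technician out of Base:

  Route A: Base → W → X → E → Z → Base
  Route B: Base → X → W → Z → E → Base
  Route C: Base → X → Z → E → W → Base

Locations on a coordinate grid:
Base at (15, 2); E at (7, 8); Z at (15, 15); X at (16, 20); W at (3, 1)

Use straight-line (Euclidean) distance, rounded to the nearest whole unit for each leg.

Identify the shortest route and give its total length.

Route A: 12 + 23 + 15 + 11 + 13 = 74
Route B: 18 + 23 + 18 + 11 + 10 = 80
Route C: 18 + 5 + 11 + 8 + 12 = 54

54 — Route C is the shortest.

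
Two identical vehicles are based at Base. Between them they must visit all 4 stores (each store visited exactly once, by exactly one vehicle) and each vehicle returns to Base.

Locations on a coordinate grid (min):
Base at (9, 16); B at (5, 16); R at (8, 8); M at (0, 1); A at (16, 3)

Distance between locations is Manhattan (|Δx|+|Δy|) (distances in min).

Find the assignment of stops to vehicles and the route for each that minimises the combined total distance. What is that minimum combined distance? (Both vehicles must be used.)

There are 2^3 − 1 = 7 ways to divide the 4 stops into two non-empty groups. For each, the best each vehicle can do is its own shortest tour through its group:
  {B} + {R, M, A}: 8 + 62 = 70
  {R} + {B, M, A}: 18 + 62 = 80
  {B, R} + {M, A}: 24 + 62 = 86
  {M} + {B, R, A}: 48 + 48 = 96
  {B, M} + {R, A}: 48 + 42 = 90
  {R, M} + {B, A}: 48 + 48 = 96
  … (7 splits in total)
Best: vehicle 1 Base → B → Base = 8; vehicle 2 Base → R → M → A → Base = 62; combined 70.

70 min — the smallest possible combined total.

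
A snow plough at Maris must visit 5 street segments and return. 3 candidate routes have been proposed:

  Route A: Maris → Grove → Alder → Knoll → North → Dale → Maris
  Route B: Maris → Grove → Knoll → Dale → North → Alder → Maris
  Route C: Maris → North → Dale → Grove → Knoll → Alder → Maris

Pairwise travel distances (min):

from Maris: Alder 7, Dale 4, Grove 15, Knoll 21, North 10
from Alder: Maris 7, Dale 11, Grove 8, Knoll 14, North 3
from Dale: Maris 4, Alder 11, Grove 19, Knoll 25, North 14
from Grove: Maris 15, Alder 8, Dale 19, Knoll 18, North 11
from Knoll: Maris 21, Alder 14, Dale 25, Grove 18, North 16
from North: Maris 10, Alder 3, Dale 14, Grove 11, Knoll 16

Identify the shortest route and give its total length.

Route A: 15 + 8 + 14 + 16 + 14 + 4 = 71
Route B: 15 + 18 + 25 + 14 + 3 + 7 = 82
Route C: 10 + 14 + 19 + 18 + 14 + 7 = 82

71 min — Route A is the shortest.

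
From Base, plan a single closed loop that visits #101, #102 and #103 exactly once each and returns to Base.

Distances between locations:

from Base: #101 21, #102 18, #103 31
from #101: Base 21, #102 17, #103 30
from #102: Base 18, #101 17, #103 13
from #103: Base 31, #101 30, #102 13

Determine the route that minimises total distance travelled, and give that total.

There are 3 distinct closed tours to check (reversals are equivalent).
Base→#101→#102→#103→Base: 21+17+13+31 = 82
Base→#101→#103→#102→Base: 21+30+13+18 = 82
Base→#102→#101→#103→Base: 18+17+30+31 = 96
The minimum is 82.
One optimal route: Base → #101 → #102 → #103 → Base (or its reverse).

Shortest round trip = 82.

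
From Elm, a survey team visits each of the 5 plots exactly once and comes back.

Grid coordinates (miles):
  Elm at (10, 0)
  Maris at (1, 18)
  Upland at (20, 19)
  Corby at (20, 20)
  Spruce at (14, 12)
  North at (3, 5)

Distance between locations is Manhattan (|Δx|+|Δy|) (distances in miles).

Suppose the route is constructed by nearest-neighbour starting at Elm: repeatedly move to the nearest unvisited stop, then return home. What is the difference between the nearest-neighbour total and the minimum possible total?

12 miles longer than the optimal tour.

Elm: North=12, Spruce=16, Maris=27, Upland=29, Corby=30 ⇒ North
North: Maris=15, Spruce=18, Upland=31, Corby=32 ⇒ Maris
Maris: Spruce=19, Upland=20, Corby=21 ⇒ Spruce
Spruce: Upland=13, Corby=14 ⇒ Upland
Upland: Corby=1 ⇒ Corby
NN route Elm → North → Maris → Spruce → Upland → Corby → Elm costs 90.
Optimal: Elm → Spruce → Upland → Corby → Maris → North → Elm costs 78 (by enumerating all 60 distinct tours).
Excess = 90 − 78 = 12.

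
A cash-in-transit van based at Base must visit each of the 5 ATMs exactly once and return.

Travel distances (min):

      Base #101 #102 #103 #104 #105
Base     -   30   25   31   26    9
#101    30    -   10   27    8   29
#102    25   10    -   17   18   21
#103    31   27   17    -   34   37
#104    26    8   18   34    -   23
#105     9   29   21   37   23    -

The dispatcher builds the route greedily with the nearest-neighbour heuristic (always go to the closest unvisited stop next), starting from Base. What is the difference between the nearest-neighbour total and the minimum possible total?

From Base: #105=9, #102=25, #104=26, #101=30, #103=31 → choose #105 (9).
From #105: #102=21, #104=23, #101=29, #103=37 → choose #102 (21).
From #102: #101=10, #103=17, #104=18 → choose #101 (10).
From #101: #104=8, #103=27 → choose #104 (8).
From #104: #103=34 → choose #103 (34).
NN route Base → #105 → #102 → #101 → #104 → #103 → Base costs 113.
Optimal: Base → #103 → #102 → #101 → #104 → #105 → Base costs 98 (by enumerating all 60 distinct tours).
Excess = 113 − 98 = 15.

15 min longer than the optimal tour.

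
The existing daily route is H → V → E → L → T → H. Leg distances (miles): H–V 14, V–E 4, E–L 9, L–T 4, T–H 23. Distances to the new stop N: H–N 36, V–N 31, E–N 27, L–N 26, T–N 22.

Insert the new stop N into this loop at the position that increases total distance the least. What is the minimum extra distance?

Insertion cost between consecutive stops i–j is d(i,N) + d(N,j) − d(i,j):
  between H and V: 36 + 31 − 14 = 53
  between V and E: 31 + 27 − 4 = 54
  between E and L: 27 + 26 − 9 = 44
  between L and T: 26 + 22 − 4 = 44
  between T and H: 22 + 36 − 23 = 35
Cheapest insertion is between T and H, adding 35.
New total = 54 + 35 = 89.

Minimum extra distance: 35 miles, inserting N between T and H.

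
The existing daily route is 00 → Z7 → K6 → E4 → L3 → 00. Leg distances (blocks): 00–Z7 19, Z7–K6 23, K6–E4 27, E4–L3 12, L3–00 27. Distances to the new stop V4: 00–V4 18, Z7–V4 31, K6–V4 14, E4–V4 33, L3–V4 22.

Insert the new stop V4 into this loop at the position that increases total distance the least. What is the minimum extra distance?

Insertion cost between consecutive stops i–j is d(i,V4) + d(V4,j) − d(i,j):
  between 00 and Z7: 18 + 31 − 19 = 30
  between Z7 and K6: 31 + 14 − 23 = 22
  between K6 and E4: 14 + 33 − 27 = 20
  between E4 and L3: 33 + 22 − 12 = 43
  between L3 and 00: 22 + 18 − 27 = 13
Cheapest insertion is between L3 and 00, adding 13.
New total = 108 + 13 = 121.

Minimum extra distance: 13 blocks, inserting V4 between L3 and 00.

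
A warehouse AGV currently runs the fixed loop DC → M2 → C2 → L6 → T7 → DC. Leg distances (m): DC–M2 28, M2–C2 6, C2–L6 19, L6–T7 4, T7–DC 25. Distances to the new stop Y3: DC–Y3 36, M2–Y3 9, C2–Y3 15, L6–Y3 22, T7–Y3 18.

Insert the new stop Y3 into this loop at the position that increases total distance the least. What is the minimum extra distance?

Insertion cost between consecutive stops i–j is d(i,Y3) + d(Y3,j) − d(i,j):
  between DC and M2: 36 + 9 − 28 = 17
  between M2 and C2: 9 + 15 − 6 = 18
  between C2 and L6: 15 + 22 − 19 = 18
  between L6 and T7: 22 + 18 − 4 = 36
  between T7 and DC: 18 + 36 − 25 = 29
Cheapest insertion is between DC and M2, adding 17.
New total = 82 + 17 = 99.

Adding 17 m by placing Y3 on the DC–M2 leg.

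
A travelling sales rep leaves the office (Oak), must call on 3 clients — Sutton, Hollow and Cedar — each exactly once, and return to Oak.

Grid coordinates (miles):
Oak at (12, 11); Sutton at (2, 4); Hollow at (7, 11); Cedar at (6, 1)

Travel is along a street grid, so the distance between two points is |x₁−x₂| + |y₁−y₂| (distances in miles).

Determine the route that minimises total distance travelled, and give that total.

With 3 stops there are 3!/2 = 3 distinct round trips (a route and its reverse cost the same).
Oak - Sutton - Hollow - Cedar - Oak: 17+12+11+16 = 56
Oak - Sutton - Cedar - Hollow - Oak: 17+7+11+5 = 40
Oak - Hollow - Sutton - Cedar - Oak: 5+12+7+16 = 40
The minimum is 40.
One optimal route: Oak → Sutton → Cedar → Hollow → Oak (or its reverse).

Minimum total distance: 40 miles.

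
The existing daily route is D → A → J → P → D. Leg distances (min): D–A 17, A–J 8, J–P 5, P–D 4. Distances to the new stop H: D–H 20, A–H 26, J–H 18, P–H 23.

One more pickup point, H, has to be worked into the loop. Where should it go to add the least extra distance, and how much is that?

Minimum extra distance: 29 min, inserting H between D and A.

Insertion cost between consecutive stops i–j is d(i,H) + d(H,j) − d(i,j):
  between D and A: 20 + 26 − 17 = 29
  between A and J: 26 + 18 − 8 = 36
  between J and P: 18 + 23 − 5 = 36
  between P and D: 23 + 20 − 4 = 39
Cheapest insertion is between D and A, adding 29.
New total = 34 + 29 = 63.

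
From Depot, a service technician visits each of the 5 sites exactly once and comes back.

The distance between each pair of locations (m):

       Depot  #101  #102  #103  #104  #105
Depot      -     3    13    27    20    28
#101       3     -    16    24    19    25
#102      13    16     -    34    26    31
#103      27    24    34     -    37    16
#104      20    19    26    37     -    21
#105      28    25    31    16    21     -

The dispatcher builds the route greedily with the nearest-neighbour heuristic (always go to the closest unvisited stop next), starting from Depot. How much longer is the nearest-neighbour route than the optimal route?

From Depot: #101=3, #102=13, #104=20, #103=27, #105=28 → choose #101 (3).
From #101: #102=16, #104=19, #103=24, #105=25 → choose #102 (16).
From #102: #104=26, #105=31, #103=34 → choose #104 (26).
From #104: #105=21, #103=37 → choose #105 (21).
From #105: #103=16 → choose #103 (16).
NN route Depot → #101 → #102 → #104 → #105 → #103 → Depot costs 109.
Optimal: Depot → #101 → #103 → #105 → #104 → #102 → Depot costs 103 (by enumerating all 60 distinct tours).
Excess = 109 − 103 = 6.

The nearest-neighbour route is 6 m longer than optimal.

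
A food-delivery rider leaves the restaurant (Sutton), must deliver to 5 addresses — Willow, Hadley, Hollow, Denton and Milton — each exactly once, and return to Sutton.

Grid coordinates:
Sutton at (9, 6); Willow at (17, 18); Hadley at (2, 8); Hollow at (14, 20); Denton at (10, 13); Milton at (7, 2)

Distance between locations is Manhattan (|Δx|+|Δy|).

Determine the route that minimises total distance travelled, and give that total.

With 5 stops there are 5!/2 = 60 distinct round trips (a route and its reverse cost the same).
Sutton→Willow→Hadley→Hollow→Denton→Milton→Sutton: 20+25+24+11+14+6 = 100
Sutton→Willow→Hadley→Hollow→Milton→Denton→Sutton: 20+25+24+25+14+8 = 116
Sutton→Willow→Hadley→Denton→Hollow→Milton→Sutton: 20+25+13+11+25+6 = 100
Sutton→Willow→Hadley→Denton→Milton→Hollow→Sutton: 20+25+13+14+25+19 = 116
Sutton→Willow→Hadley→Milton→Hollow→Denton→Sutton: 20+25+11+25+11+8 = 100
Sutton→Willow→Hadley→Milton→Denton→Hollow→Sutton: 20+25+11+14+11+19 = 100
Sutton→Willow→Hollow→Hadley→Denton→Milton→Sutton: 20+5+24+13+14+6 = 82
Sutton→Willow→Hollow→Hadley→Milton→Denton→Sutton: 20+5+24+11+14+8 = 82
Sutton→Willow→Hollow→Denton→Hadley→Milton→Sutton: 20+5+11+13+11+6 = 66
Sutton→Willow→Hollow→Denton→Milton→Hadley→Sutton: 20+5+11+14+11+9 = 70
Sutton→Willow→Hollow→Milton→Hadley→Denton→Sutton: 20+5+25+11+13+8 = 82
Sutton→Willow→Hollow→Milton→Denton→Hadley→Sutton: 20+5+25+14+13+9 = 86
Sutton→Willow→Denton→Hadley→Hollow→Milton→Sutton: 20+12+13+24+25+6 = 100
Sutton→Willow→Denton→Hadley→Milton→Hollow→Sutton: 20+12+13+11+25+19 = 100
… (46 more)
The minimum is 66.
One optimal route: Sutton → Willow → Hollow → Denton → Hadley → Milton → Sutton (or its reverse).

Minimum total distance: 66.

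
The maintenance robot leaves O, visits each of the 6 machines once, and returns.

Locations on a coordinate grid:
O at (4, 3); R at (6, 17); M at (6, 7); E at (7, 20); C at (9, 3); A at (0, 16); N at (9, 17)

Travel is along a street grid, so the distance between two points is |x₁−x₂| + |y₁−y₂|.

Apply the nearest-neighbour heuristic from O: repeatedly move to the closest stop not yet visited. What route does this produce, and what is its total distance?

From O: distances to unvisited — C=5, M=6, R=16, A=17, N=19, E=20. Nearest is C (5).
From C: distances to unvisited — M=7, N=14, R=17, E=19, A=22. Nearest is M (7).
From M: distances to unvisited — R=10, N=13, E=14, A=15. Nearest is R (10).
From R: distances to unvisited — N=3, E=4, A=7. Nearest is N (3).
From N: distances to unvisited — E=5, A=10. Nearest is E (5).
From E: distances to unvisited — A=11. Nearest is A (11).
Return A→O: 17.
Total = 5 + 7 + 10 + 3 + 5 + 11 + 17 = 58.

Total distance 58 via the nearest-neighbour route O → C → M → R → N → E → A → O.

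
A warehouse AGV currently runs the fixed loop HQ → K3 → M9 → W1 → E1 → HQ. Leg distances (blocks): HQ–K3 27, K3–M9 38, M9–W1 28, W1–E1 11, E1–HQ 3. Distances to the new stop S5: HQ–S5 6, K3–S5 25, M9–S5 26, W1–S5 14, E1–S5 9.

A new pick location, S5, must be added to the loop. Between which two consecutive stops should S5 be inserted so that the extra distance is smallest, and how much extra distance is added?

Adding 4 blocks by placing S5 on the HQ–K3 leg.

Insertion cost between consecutive stops i–j is d(i,S5) + d(S5,j) − d(i,j):
  between HQ and K3: 6 + 25 − 27 = 4
  between K3 and M9: 25 + 26 − 38 = 13
  between M9 and W1: 26 + 14 − 28 = 12
  between W1 and E1: 14 + 9 − 11 = 12
  between E1 and HQ: 9 + 6 − 3 = 12
Cheapest insertion is between HQ and K3, adding 4.
New total = 107 + 4 = 111.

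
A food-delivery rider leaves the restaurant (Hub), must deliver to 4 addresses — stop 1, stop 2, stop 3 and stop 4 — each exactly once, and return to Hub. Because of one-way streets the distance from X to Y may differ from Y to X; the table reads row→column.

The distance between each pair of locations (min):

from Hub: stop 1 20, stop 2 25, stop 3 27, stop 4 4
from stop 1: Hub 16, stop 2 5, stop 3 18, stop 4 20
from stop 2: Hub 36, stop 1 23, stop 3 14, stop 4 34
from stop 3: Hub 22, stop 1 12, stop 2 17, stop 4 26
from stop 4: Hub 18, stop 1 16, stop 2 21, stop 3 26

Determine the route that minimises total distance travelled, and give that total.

Shortest round trip = 61 min.

Hub → stop 1 → stop 2 → stop 3 → stop 4 → Hub: 20+5+14+26+18 = 83
Hub → stop 1 → stop 2 → stop 4 → stop 3 → Hub: 20+5+34+26+22 = 107
Hub → stop 1 → stop 3 → stop 2 → stop 4 → Hub: 20+18+17+34+18 = 107
Hub → stop 1 → stop 3 → stop 4 → stop 2 → Hub: 20+18+26+21+36 = 121
Hub → stop 1 → stop 4 → stop 2 → stop 3 → Hub: 20+20+21+14+22 = 97
Hub → stop 1 → stop 4 → stop 3 → stop 2 → Hub: 20+20+26+17+36 = 119
Hub → stop 2 → stop 1 → stop 3 → stop 4 → Hub: 25+23+18+26+18 = 110
Hub → stop 2 → stop 1 → stop 4 → stop 3 → Hub: 25+23+20+26+22 = 116
Hub → stop 2 → stop 3 → stop 1 → stop 4 → Hub: 25+14+12+20+18 = 89
Hub → stop 2 → stop 3 → stop 4 → stop 1 → Hub: 25+14+26+16+16 = 97
Hub → stop 2 → stop 4 → stop 1 → stop 3 → Hub: 25+34+16+18+22 = 115
Hub → stop 2 → stop 4 → stop 3 → stop 1 → Hub: 25+34+26+12+16 = 113
Hub → stop 3 → stop 1 → stop 2 → stop 4 → Hub: 27+12+5+34+18 = 96
Hub → stop 3 → stop 1 → stop 4 → stop 2 → Hub: 27+12+20+21+36 = 116
… (10 more)
Hub → stop 4 → stop 1 → stop 2 → stop 3 → Hub: 4+16+5+14+22 = 61  ← best
The minimum is 61.
One optimal route: Hub → stop 4 → stop 1 → stop 2 → stop 3 → Hub.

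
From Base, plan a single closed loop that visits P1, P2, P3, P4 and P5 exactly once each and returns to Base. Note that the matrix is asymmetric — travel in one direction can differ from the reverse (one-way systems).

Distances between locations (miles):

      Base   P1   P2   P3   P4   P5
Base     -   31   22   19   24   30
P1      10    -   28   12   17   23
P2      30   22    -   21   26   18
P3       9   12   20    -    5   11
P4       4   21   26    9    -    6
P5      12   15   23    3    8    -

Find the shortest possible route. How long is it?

Minimum total distance: 76 miles.

Base - P1 - P2 - P3 - P4 - P5 - Base: 31+28+21+5+6+12 = 103
Base - P1 - P2 - P3 - P5 - P4 - Base: 31+28+21+11+8+4 = 103
Base - P1 - P2 - P4 - P3 - P5 - Base: 31+28+26+9+11+12 = 117
Base - P1 - P2 - P4 - P5 - P3 - Base: 31+28+26+6+3+9 = 103
Base - P1 - P2 - P5 - P3 - P4 - Base: 31+28+18+3+5+4 = 89
Base - P1 - P2 - P5 - P4 - P3 - Base: 31+28+18+8+9+9 = 103
Base - P1 - P3 - P2 - P4 - P5 - Base: 31+12+20+26+6+12 = 107
Base - P1 - P3 - P2 - P5 - P4 - Base: 31+12+20+18+8+4 = 93
Base - P1 - P3 - P4 - P2 - P5 - Base: 31+12+5+26+18+12 = 104
Base - P1 - P3 - P4 - P5 - P2 - Base: 31+12+5+6+23+30 = 107
Base - P1 - P3 - P5 - P2 - P4 - Base: 31+12+11+23+26+4 = 107
Base - P1 - P3 - P5 - P4 - P2 - Base: 31+12+11+8+26+30 = 118
Base - P1 - P4 - P2 - P3 - P5 - Base: 31+17+26+21+11+12 = 118
Base - P1 - P4 - P2 - P5 - P3 - Base: 31+17+26+18+3+9 = 104
… (106 more)
Base - P2 - P5 - P1 - P3 - P4 - Base: 22+18+15+12+5+4 = 76  ← best
The minimum is 76.
One optimal route: Base → P2 → P5 → P1 → P3 → P4 → Base.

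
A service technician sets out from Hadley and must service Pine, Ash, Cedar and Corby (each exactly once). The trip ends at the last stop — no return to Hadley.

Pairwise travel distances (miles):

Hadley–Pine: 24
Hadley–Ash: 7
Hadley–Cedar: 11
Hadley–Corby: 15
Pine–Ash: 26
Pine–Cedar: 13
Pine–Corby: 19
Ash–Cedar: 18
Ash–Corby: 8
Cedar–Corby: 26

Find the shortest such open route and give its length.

Shortest open route: 47 miles.

There are 4! = 24 possible orderings.
Hadley→Pine→Ash→Cedar→Corby: 24+26+18+26 = 94
Hadley→Pine→Ash→Corby→Cedar: 24+26+8+26 = 84
Hadley→Pine→Cedar→Ash→Corby: 24+13+18+8 = 63
Hadley→Pine→Cedar→Corby→Ash: 24+13+26+8 = 71
Hadley→Pine→Corby→Ash→Cedar: 24+19+8+18 = 69
Hadley→Pine→Corby→Cedar→Ash: 24+19+26+18 = 87
Hadley→Ash→Pine→Cedar→Corby: 7+26+13+26 = 72
Hadley→Ash→Pine→Corby→Cedar: 7+26+19+26 = 78
Hadley→Ash→Cedar→Pine→Corby: 7+18+13+19 = 57
Hadley→Ash→Cedar→Corby→Pine: 7+18+26+19 = 70
Hadley→Ash→Corby→Pine→Cedar: 7+8+19+13 = 47
Hadley→Ash→Corby→Cedar→Pine: 7+8+26+13 = 54
Hadley→Cedar→Pine→Ash→Corby: 11+13+26+8 = 58
Hadley→Cedar→Pine→Corby→Ash: 11+13+19+8 = 51
… (10 more)
The minimum is 47.
One shortest path: Hadley → Ash → Corby → Pine → Cedar.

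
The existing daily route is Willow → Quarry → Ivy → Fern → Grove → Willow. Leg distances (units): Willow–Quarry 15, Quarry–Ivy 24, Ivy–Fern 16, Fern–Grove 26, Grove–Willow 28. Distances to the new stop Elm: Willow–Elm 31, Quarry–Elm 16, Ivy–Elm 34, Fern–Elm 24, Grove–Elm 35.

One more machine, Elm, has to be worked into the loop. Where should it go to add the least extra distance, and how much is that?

Minimum extra distance: 26, inserting Elm between Quarry and Ivy.

Insertion cost between consecutive stops i–j is d(i,Elm) + d(Elm,j) − d(i,j):
  between Willow and Quarry: 31 + 16 − 15 = 32
  between Quarry and Ivy: 16 + 34 − 24 = 26
  between Ivy and Fern: 34 + 24 − 16 = 42
  between Fern and Grove: 24 + 35 − 26 = 33
  between Grove and Willow: 35 + 31 − 28 = 38
Cheapest insertion is between Quarry and Ivy, adding 26.
New total = 109 + 26 = 135.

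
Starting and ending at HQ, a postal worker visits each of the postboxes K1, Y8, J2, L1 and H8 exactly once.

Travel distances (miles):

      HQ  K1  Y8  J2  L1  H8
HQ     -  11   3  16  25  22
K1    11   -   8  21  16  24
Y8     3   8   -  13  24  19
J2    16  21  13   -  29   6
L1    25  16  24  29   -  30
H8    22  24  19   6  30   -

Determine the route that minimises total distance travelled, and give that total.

There are 60 distinct closed tours to check (reversals are equivalent).
HQ-K1-Y8-J2-L1-H8-HQ: 11+8+13+29+30+22 = 113
HQ-K1-Y8-J2-H8-L1-HQ: 11+8+13+6+30+25 = 93
HQ-K1-Y8-L1-J2-H8-HQ: 11+8+24+29+6+22 = 100
HQ-K1-Y8-L1-H8-J2-HQ: 11+8+24+30+6+16 = 95
HQ-K1-Y8-H8-J2-L1-HQ: 11+8+19+6+29+25 = 98
HQ-K1-Y8-H8-L1-J2-HQ: 11+8+19+30+29+16 = 113
HQ-K1-J2-Y8-L1-H8-HQ: 11+21+13+24+30+22 = 121
HQ-K1-J2-Y8-H8-L1-HQ: 11+21+13+19+30+25 = 119
HQ-K1-J2-L1-Y8-H8-HQ: 11+21+29+24+19+22 = 126
HQ-K1-J2-L1-H8-Y8-HQ: 11+21+29+30+19+3 = 113
HQ-K1-J2-H8-Y8-L1-HQ: 11+21+6+19+24+25 = 106
HQ-K1-J2-H8-L1-Y8-HQ: 11+21+6+30+24+3 = 95
HQ-K1-L1-Y8-J2-H8-HQ: 11+16+24+13+6+22 = 92
HQ-K1-L1-Y8-H8-J2-HQ: 11+16+24+19+6+16 = 92
… (46 more)
HQ-K1-L1-H8-J2-Y8-HQ: 11+16+30+6+13+3 = 79  ← best
The minimum is 79.
One optimal route: HQ → K1 → L1 → H8 → J2 → Y8 → HQ (or its reverse).

Minimum total distance: 79 miles.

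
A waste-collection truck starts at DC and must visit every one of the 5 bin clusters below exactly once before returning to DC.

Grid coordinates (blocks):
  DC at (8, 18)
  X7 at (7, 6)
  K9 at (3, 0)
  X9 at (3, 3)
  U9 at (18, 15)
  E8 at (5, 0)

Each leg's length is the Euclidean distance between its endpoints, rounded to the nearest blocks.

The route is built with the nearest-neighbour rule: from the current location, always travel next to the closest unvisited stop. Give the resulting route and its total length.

Total distance 52 blocks via the nearest-neighbour route DC → U9 → X7 → X9 → K9 → E8 → DC.

At DC the remaining stops are U9 10, X7 12, X9 16, E8 18, K9 19; go to U9.
At U9 the remaining stops are X7 14, X9 19, E8 20, K9 21; go to X7.
At X7 the remaining stops are X9 5, E8 6, K9 7; go to X9.
At X9 the remaining stops are K9 3, E8 4; go to K9.
At K9 the remaining stops are E8 2; go to E8.
Return E8→DC: 18.
Total = 10 + 14 + 5 + 3 + 2 + 18 = 52.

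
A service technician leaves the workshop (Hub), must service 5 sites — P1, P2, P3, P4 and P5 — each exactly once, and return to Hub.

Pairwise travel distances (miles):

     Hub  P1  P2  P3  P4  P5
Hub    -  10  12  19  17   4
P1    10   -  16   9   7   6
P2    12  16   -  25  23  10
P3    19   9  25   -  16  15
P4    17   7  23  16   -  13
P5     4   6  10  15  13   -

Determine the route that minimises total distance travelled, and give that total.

Hub→P1→P2→P3→P4→P5→Hub: 10+16+25+16+13+4 = 84
Hub→P1→P2→P3→P5→P4→Hub: 10+16+25+15+13+17 = 96
Hub→P1→P2→P4→P3→P5→Hub: 10+16+23+16+15+4 = 84
Hub→P1→P2→P4→P5→P3→Hub: 10+16+23+13+15+19 = 96
Hub→P1→P2→P5→P3→P4→Hub: 10+16+10+15+16+17 = 84
Hub→P1→P2→P5→P4→P3→Hub: 10+16+10+13+16+19 = 84
Hub→P1→P3→P2→P4→P5→Hub: 10+9+25+23+13+4 = 84
Hub→P1→P3→P2→P5→P4→Hub: 10+9+25+10+13+17 = 84
Hub→P1→P3→P4→P2→P5→Hub: 10+9+16+23+10+4 = 72
Hub→P1→P3→P4→P5→P2→Hub: 10+9+16+13+10+12 = 70
Hub→P1→P3→P5→P2→P4→Hub: 10+9+15+10+23+17 = 84
Hub→P1→P3→P5→P4→P2→Hub: 10+9+15+13+23+12 = 82
Hub→P1→P4→P2→P3→P5→Hub: 10+7+23+25+15+4 = 84
Hub→P1→P4→P2→P5→P3→Hub: 10+7+23+10+15+19 = 84
… (46 more)
The minimum is 70.
One optimal route: Hub → P1 → P3 → P4 → P5 → P2 → Hub (or its reverse).

Shortest round trip = 70 miles.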